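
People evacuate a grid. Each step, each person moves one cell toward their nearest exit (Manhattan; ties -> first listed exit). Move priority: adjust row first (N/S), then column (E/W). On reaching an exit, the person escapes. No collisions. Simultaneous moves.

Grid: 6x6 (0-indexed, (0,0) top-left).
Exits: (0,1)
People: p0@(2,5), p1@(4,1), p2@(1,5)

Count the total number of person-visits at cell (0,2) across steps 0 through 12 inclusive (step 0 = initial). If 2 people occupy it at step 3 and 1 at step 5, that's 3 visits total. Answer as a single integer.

Answer: 2

Derivation:
Step 0: p0@(2,5) p1@(4,1) p2@(1,5) -> at (0,2): 0 [-], cum=0
Step 1: p0@(1,5) p1@(3,1) p2@(0,5) -> at (0,2): 0 [-], cum=0
Step 2: p0@(0,5) p1@(2,1) p2@(0,4) -> at (0,2): 0 [-], cum=0
Step 3: p0@(0,4) p1@(1,1) p2@(0,3) -> at (0,2): 0 [-], cum=0
Step 4: p0@(0,3) p1@ESC p2@(0,2) -> at (0,2): 1 [p2], cum=1
Step 5: p0@(0,2) p1@ESC p2@ESC -> at (0,2): 1 [p0], cum=2
Step 6: p0@ESC p1@ESC p2@ESC -> at (0,2): 0 [-], cum=2
Total visits = 2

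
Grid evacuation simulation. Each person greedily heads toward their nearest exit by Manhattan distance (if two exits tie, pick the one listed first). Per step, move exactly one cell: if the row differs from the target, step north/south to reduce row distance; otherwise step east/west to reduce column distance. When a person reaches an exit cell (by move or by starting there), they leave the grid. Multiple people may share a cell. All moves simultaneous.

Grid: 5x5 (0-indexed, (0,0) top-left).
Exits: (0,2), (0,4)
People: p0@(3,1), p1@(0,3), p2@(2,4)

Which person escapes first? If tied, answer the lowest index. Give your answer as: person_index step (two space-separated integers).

Step 1: p0:(3,1)->(2,1) | p1:(0,3)->(0,2)->EXIT | p2:(2,4)->(1,4)
Step 2: p0:(2,1)->(1,1) | p1:escaped | p2:(1,4)->(0,4)->EXIT
Step 3: p0:(1,1)->(0,1) | p1:escaped | p2:escaped
Step 4: p0:(0,1)->(0,2)->EXIT | p1:escaped | p2:escaped
Exit steps: [4, 1, 2]
First to escape: p1 at step 1

Answer: 1 1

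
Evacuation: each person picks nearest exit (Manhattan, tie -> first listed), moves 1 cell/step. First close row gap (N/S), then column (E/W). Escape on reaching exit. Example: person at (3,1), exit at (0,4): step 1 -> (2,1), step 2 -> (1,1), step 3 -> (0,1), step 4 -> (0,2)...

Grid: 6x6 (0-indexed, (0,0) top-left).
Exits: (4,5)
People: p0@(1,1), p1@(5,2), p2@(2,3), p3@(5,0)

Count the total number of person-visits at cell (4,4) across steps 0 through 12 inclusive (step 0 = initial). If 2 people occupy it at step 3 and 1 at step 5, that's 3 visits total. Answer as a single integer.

Step 0: p0@(1,1) p1@(5,2) p2@(2,3) p3@(5,0) -> at (4,4): 0 [-], cum=0
Step 1: p0@(2,1) p1@(4,2) p2@(3,3) p3@(4,0) -> at (4,4): 0 [-], cum=0
Step 2: p0@(3,1) p1@(4,3) p2@(4,3) p3@(4,1) -> at (4,4): 0 [-], cum=0
Step 3: p0@(4,1) p1@(4,4) p2@(4,4) p3@(4,2) -> at (4,4): 2 [p1,p2], cum=2
Step 4: p0@(4,2) p1@ESC p2@ESC p3@(4,3) -> at (4,4): 0 [-], cum=2
Step 5: p0@(4,3) p1@ESC p2@ESC p3@(4,4) -> at (4,4): 1 [p3], cum=3
Step 6: p0@(4,4) p1@ESC p2@ESC p3@ESC -> at (4,4): 1 [p0], cum=4
Step 7: p0@ESC p1@ESC p2@ESC p3@ESC -> at (4,4): 0 [-], cum=4
Total visits = 4

Answer: 4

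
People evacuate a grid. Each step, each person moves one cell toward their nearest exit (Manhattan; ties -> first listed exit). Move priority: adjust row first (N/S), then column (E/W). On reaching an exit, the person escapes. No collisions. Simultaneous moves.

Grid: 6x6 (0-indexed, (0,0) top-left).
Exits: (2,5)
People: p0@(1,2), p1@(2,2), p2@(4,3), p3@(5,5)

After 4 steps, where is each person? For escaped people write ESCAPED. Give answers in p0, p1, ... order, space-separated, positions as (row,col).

Step 1: p0:(1,2)->(2,2) | p1:(2,2)->(2,3) | p2:(4,3)->(3,3) | p3:(5,5)->(4,5)
Step 2: p0:(2,2)->(2,3) | p1:(2,3)->(2,4) | p2:(3,3)->(2,3) | p3:(4,5)->(3,5)
Step 3: p0:(2,3)->(2,4) | p1:(2,4)->(2,5)->EXIT | p2:(2,3)->(2,4) | p3:(3,5)->(2,5)->EXIT
Step 4: p0:(2,4)->(2,5)->EXIT | p1:escaped | p2:(2,4)->(2,5)->EXIT | p3:escaped

ESCAPED ESCAPED ESCAPED ESCAPED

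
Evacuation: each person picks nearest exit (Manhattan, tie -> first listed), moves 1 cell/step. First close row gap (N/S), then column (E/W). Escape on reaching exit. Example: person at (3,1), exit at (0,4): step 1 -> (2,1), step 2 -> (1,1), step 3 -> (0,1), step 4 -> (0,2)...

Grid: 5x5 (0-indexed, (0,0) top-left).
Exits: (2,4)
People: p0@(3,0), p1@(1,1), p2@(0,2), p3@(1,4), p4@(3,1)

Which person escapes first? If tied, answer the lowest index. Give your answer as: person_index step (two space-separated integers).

Step 1: p0:(3,0)->(2,0) | p1:(1,1)->(2,1) | p2:(0,2)->(1,2) | p3:(1,4)->(2,4)->EXIT | p4:(3,1)->(2,1)
Step 2: p0:(2,0)->(2,1) | p1:(2,1)->(2,2) | p2:(1,2)->(2,2) | p3:escaped | p4:(2,1)->(2,2)
Step 3: p0:(2,1)->(2,2) | p1:(2,2)->(2,3) | p2:(2,2)->(2,3) | p3:escaped | p4:(2,2)->(2,3)
Step 4: p0:(2,2)->(2,3) | p1:(2,3)->(2,4)->EXIT | p2:(2,3)->(2,4)->EXIT | p3:escaped | p4:(2,3)->(2,4)->EXIT
Step 5: p0:(2,3)->(2,4)->EXIT | p1:escaped | p2:escaped | p3:escaped | p4:escaped
Exit steps: [5, 4, 4, 1, 4]
First to escape: p3 at step 1

Answer: 3 1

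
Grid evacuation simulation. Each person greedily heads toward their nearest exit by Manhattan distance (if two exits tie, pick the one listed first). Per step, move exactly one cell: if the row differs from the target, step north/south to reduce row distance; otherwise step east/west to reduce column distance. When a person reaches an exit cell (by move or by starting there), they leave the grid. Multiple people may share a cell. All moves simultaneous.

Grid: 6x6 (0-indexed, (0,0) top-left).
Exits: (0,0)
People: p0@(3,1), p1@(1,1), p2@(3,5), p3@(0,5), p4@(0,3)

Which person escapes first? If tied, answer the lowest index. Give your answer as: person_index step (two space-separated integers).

Step 1: p0:(3,1)->(2,1) | p1:(1,1)->(0,1) | p2:(3,5)->(2,5) | p3:(0,5)->(0,4) | p4:(0,3)->(0,2)
Step 2: p0:(2,1)->(1,1) | p1:(0,1)->(0,0)->EXIT | p2:(2,5)->(1,5) | p3:(0,4)->(0,3) | p4:(0,2)->(0,1)
Step 3: p0:(1,1)->(0,1) | p1:escaped | p2:(1,5)->(0,5) | p3:(0,3)->(0,2) | p4:(0,1)->(0,0)->EXIT
Step 4: p0:(0,1)->(0,0)->EXIT | p1:escaped | p2:(0,5)->(0,4) | p3:(0,2)->(0,1) | p4:escaped
Step 5: p0:escaped | p1:escaped | p2:(0,4)->(0,3) | p3:(0,1)->(0,0)->EXIT | p4:escaped
Step 6: p0:escaped | p1:escaped | p2:(0,3)->(0,2) | p3:escaped | p4:escaped
Step 7: p0:escaped | p1:escaped | p2:(0,2)->(0,1) | p3:escaped | p4:escaped
Step 8: p0:escaped | p1:escaped | p2:(0,1)->(0,0)->EXIT | p3:escaped | p4:escaped
Exit steps: [4, 2, 8, 5, 3]
First to escape: p1 at step 2

Answer: 1 2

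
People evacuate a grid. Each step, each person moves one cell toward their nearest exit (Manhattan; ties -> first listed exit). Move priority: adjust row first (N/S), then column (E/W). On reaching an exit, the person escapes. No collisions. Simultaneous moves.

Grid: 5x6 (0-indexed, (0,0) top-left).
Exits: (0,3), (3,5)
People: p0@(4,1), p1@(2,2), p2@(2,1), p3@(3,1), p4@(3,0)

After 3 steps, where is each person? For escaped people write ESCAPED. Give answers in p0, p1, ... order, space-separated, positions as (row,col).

Step 1: p0:(4,1)->(3,1) | p1:(2,2)->(1,2) | p2:(2,1)->(1,1) | p3:(3,1)->(3,2) | p4:(3,0)->(3,1)
Step 2: p0:(3,1)->(3,2) | p1:(1,2)->(0,2) | p2:(1,1)->(0,1) | p3:(3,2)->(3,3) | p4:(3,1)->(3,2)
Step 3: p0:(3,2)->(3,3) | p1:(0,2)->(0,3)->EXIT | p2:(0,1)->(0,2) | p3:(3,3)->(3,4) | p4:(3,2)->(3,3)

(3,3) ESCAPED (0,2) (3,4) (3,3)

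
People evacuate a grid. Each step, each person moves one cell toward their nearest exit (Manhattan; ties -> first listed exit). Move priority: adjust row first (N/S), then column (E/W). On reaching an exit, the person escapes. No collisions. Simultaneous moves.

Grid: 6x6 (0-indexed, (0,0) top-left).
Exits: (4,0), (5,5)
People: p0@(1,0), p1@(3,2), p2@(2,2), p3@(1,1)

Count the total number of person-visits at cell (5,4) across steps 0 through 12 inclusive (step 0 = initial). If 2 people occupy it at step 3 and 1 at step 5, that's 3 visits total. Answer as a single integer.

Answer: 0

Derivation:
Step 0: p0@(1,0) p1@(3,2) p2@(2,2) p3@(1,1) -> at (5,4): 0 [-], cum=0
Step 1: p0@(2,0) p1@(4,2) p2@(3,2) p3@(2,1) -> at (5,4): 0 [-], cum=0
Step 2: p0@(3,0) p1@(4,1) p2@(4,2) p3@(3,1) -> at (5,4): 0 [-], cum=0
Step 3: p0@ESC p1@ESC p2@(4,1) p3@(4,1) -> at (5,4): 0 [-], cum=0
Step 4: p0@ESC p1@ESC p2@ESC p3@ESC -> at (5,4): 0 [-], cum=0
Total visits = 0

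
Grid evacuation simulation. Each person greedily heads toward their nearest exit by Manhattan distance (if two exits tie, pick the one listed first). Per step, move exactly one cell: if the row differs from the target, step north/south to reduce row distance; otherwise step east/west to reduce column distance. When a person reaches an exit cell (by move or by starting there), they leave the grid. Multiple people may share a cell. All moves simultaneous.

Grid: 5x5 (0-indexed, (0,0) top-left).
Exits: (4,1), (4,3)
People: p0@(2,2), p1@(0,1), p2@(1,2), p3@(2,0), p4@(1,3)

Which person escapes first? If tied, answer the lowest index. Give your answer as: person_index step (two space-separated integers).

Step 1: p0:(2,2)->(3,2) | p1:(0,1)->(1,1) | p2:(1,2)->(2,2) | p3:(2,0)->(3,0) | p4:(1,3)->(2,3)
Step 2: p0:(3,2)->(4,2) | p1:(1,1)->(2,1) | p2:(2,2)->(3,2) | p3:(3,0)->(4,0) | p4:(2,3)->(3,3)
Step 3: p0:(4,2)->(4,1)->EXIT | p1:(2,1)->(3,1) | p2:(3,2)->(4,2) | p3:(4,0)->(4,1)->EXIT | p4:(3,3)->(4,3)->EXIT
Step 4: p0:escaped | p1:(3,1)->(4,1)->EXIT | p2:(4,2)->(4,1)->EXIT | p3:escaped | p4:escaped
Exit steps: [3, 4, 4, 3, 3]
First to escape: p0 at step 3

Answer: 0 3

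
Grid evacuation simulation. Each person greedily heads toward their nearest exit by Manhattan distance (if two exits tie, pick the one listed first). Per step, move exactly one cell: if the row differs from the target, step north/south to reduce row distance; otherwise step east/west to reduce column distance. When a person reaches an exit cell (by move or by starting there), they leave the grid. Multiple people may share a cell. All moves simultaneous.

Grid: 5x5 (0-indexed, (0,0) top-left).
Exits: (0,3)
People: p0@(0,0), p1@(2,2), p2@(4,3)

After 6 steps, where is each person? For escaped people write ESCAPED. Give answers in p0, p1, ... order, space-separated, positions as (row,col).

Step 1: p0:(0,0)->(0,1) | p1:(2,2)->(1,2) | p2:(4,3)->(3,3)
Step 2: p0:(0,1)->(0,2) | p1:(1,2)->(0,2) | p2:(3,3)->(2,3)
Step 3: p0:(0,2)->(0,3)->EXIT | p1:(0,2)->(0,3)->EXIT | p2:(2,3)->(1,3)
Step 4: p0:escaped | p1:escaped | p2:(1,3)->(0,3)->EXIT

ESCAPED ESCAPED ESCAPED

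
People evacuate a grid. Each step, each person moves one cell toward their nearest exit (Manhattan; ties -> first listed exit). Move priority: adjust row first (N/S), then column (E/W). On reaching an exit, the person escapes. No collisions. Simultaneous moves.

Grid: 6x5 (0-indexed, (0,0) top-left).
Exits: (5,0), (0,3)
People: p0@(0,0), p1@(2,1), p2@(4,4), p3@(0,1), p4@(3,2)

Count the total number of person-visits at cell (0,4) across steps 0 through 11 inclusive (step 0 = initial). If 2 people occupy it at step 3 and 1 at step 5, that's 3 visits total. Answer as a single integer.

Answer: 0

Derivation:
Step 0: p0@(0,0) p1@(2,1) p2@(4,4) p3@(0,1) p4@(3,2) -> at (0,4): 0 [-], cum=0
Step 1: p0@(0,1) p1@(3,1) p2@(5,4) p3@(0,2) p4@(4,2) -> at (0,4): 0 [-], cum=0
Step 2: p0@(0,2) p1@(4,1) p2@(5,3) p3@ESC p4@(5,2) -> at (0,4): 0 [-], cum=0
Step 3: p0@ESC p1@(5,1) p2@(5,2) p3@ESC p4@(5,1) -> at (0,4): 0 [-], cum=0
Step 4: p0@ESC p1@ESC p2@(5,1) p3@ESC p4@ESC -> at (0,4): 0 [-], cum=0
Step 5: p0@ESC p1@ESC p2@ESC p3@ESC p4@ESC -> at (0,4): 0 [-], cum=0
Total visits = 0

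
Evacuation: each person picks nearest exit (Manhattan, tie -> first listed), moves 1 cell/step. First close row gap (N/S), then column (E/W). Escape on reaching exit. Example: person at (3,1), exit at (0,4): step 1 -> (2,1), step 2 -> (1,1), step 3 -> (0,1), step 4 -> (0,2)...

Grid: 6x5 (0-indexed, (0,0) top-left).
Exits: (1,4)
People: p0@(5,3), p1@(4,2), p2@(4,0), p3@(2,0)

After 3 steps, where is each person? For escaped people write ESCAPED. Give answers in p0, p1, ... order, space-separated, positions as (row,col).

Step 1: p0:(5,3)->(4,3) | p1:(4,2)->(3,2) | p2:(4,0)->(3,0) | p3:(2,0)->(1,0)
Step 2: p0:(4,3)->(3,3) | p1:(3,2)->(2,2) | p2:(3,0)->(2,0) | p3:(1,0)->(1,1)
Step 3: p0:(3,3)->(2,3) | p1:(2,2)->(1,2) | p2:(2,0)->(1,0) | p3:(1,1)->(1,2)

(2,3) (1,2) (1,0) (1,2)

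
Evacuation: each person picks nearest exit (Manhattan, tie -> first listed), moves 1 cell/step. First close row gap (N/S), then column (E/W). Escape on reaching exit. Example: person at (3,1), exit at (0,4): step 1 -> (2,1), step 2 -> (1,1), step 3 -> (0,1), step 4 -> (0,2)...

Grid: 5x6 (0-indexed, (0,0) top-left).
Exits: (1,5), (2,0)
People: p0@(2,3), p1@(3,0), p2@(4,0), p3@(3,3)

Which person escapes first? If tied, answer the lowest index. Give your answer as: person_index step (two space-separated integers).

Answer: 1 1

Derivation:
Step 1: p0:(2,3)->(1,3) | p1:(3,0)->(2,0)->EXIT | p2:(4,0)->(3,0) | p3:(3,3)->(2,3)
Step 2: p0:(1,3)->(1,4) | p1:escaped | p2:(3,0)->(2,0)->EXIT | p3:(2,3)->(1,3)
Step 3: p0:(1,4)->(1,5)->EXIT | p1:escaped | p2:escaped | p3:(1,3)->(1,4)
Step 4: p0:escaped | p1:escaped | p2:escaped | p3:(1,4)->(1,5)->EXIT
Exit steps: [3, 1, 2, 4]
First to escape: p1 at step 1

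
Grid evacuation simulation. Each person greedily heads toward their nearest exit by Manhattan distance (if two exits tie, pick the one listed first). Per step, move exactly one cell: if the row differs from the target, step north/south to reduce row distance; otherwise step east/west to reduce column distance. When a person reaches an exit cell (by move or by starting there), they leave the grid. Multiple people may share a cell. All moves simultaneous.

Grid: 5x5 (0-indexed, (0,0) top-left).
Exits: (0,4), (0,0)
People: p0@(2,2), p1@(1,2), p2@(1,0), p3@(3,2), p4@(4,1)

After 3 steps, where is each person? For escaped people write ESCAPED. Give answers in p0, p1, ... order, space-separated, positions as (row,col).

Step 1: p0:(2,2)->(1,2) | p1:(1,2)->(0,2) | p2:(1,0)->(0,0)->EXIT | p3:(3,2)->(2,2) | p4:(4,1)->(3,1)
Step 2: p0:(1,2)->(0,2) | p1:(0,2)->(0,3) | p2:escaped | p3:(2,2)->(1,2) | p4:(3,1)->(2,1)
Step 3: p0:(0,2)->(0,3) | p1:(0,3)->(0,4)->EXIT | p2:escaped | p3:(1,2)->(0,2) | p4:(2,1)->(1,1)

(0,3) ESCAPED ESCAPED (0,2) (1,1)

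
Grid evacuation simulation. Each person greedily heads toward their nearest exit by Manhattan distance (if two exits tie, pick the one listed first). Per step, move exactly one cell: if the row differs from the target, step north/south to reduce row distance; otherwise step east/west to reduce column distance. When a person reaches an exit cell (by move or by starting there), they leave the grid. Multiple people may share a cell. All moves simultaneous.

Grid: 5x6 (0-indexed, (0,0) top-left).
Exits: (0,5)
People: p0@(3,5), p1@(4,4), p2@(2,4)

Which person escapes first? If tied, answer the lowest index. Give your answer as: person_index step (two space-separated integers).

Step 1: p0:(3,5)->(2,5) | p1:(4,4)->(3,4) | p2:(2,4)->(1,4)
Step 2: p0:(2,5)->(1,5) | p1:(3,4)->(2,4) | p2:(1,4)->(0,4)
Step 3: p0:(1,5)->(0,5)->EXIT | p1:(2,4)->(1,4) | p2:(0,4)->(0,5)->EXIT
Step 4: p0:escaped | p1:(1,4)->(0,4) | p2:escaped
Step 5: p0:escaped | p1:(0,4)->(0,5)->EXIT | p2:escaped
Exit steps: [3, 5, 3]
First to escape: p0 at step 3

Answer: 0 3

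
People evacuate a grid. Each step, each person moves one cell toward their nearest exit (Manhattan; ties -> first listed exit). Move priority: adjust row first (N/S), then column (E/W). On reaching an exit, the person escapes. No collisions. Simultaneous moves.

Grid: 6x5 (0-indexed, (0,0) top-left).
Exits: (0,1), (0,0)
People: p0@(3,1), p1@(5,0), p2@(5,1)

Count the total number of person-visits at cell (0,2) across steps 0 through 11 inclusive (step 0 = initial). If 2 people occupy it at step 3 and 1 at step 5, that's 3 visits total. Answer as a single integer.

Step 0: p0@(3,1) p1@(5,0) p2@(5,1) -> at (0,2): 0 [-], cum=0
Step 1: p0@(2,1) p1@(4,0) p2@(4,1) -> at (0,2): 0 [-], cum=0
Step 2: p0@(1,1) p1@(3,0) p2@(3,1) -> at (0,2): 0 [-], cum=0
Step 3: p0@ESC p1@(2,0) p2@(2,1) -> at (0,2): 0 [-], cum=0
Step 4: p0@ESC p1@(1,0) p2@(1,1) -> at (0,2): 0 [-], cum=0
Step 5: p0@ESC p1@ESC p2@ESC -> at (0,2): 0 [-], cum=0
Total visits = 0

Answer: 0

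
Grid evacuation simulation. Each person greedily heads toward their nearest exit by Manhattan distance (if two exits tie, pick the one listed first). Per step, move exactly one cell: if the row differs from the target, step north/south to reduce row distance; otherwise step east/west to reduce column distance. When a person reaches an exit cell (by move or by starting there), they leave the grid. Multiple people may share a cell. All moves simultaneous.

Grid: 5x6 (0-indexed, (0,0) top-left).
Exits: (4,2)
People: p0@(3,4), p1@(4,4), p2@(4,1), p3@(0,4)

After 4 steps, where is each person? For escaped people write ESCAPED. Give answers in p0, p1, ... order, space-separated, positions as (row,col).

Step 1: p0:(3,4)->(4,4) | p1:(4,4)->(4,3) | p2:(4,1)->(4,2)->EXIT | p3:(0,4)->(1,4)
Step 2: p0:(4,4)->(4,3) | p1:(4,3)->(4,2)->EXIT | p2:escaped | p3:(1,4)->(2,4)
Step 3: p0:(4,3)->(4,2)->EXIT | p1:escaped | p2:escaped | p3:(2,4)->(3,4)
Step 4: p0:escaped | p1:escaped | p2:escaped | p3:(3,4)->(4,4)

ESCAPED ESCAPED ESCAPED (4,4)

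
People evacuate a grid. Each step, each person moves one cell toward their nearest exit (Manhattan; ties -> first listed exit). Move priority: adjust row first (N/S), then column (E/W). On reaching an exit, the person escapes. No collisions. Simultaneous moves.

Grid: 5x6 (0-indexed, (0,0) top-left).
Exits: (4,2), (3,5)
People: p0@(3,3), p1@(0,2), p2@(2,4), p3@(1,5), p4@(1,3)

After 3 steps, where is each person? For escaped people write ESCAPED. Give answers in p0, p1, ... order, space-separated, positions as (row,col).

Step 1: p0:(3,3)->(4,3) | p1:(0,2)->(1,2) | p2:(2,4)->(3,4) | p3:(1,5)->(2,5) | p4:(1,3)->(2,3)
Step 2: p0:(4,3)->(4,2)->EXIT | p1:(1,2)->(2,2) | p2:(3,4)->(3,5)->EXIT | p3:(2,5)->(3,5)->EXIT | p4:(2,3)->(3,3)
Step 3: p0:escaped | p1:(2,2)->(3,2) | p2:escaped | p3:escaped | p4:(3,3)->(4,3)

ESCAPED (3,2) ESCAPED ESCAPED (4,3)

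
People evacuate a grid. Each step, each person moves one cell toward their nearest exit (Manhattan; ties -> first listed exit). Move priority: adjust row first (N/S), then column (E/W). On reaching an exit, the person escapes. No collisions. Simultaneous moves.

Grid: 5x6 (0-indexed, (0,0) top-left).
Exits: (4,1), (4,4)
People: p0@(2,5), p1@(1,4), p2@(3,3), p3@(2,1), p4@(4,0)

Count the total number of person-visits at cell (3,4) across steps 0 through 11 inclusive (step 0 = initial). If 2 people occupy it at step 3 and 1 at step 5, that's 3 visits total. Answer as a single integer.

Answer: 1

Derivation:
Step 0: p0@(2,5) p1@(1,4) p2@(3,3) p3@(2,1) p4@(4,0) -> at (3,4): 0 [-], cum=0
Step 1: p0@(3,5) p1@(2,4) p2@(4,3) p3@(3,1) p4@ESC -> at (3,4): 0 [-], cum=0
Step 2: p0@(4,5) p1@(3,4) p2@ESC p3@ESC p4@ESC -> at (3,4): 1 [p1], cum=1
Step 3: p0@ESC p1@ESC p2@ESC p3@ESC p4@ESC -> at (3,4): 0 [-], cum=1
Total visits = 1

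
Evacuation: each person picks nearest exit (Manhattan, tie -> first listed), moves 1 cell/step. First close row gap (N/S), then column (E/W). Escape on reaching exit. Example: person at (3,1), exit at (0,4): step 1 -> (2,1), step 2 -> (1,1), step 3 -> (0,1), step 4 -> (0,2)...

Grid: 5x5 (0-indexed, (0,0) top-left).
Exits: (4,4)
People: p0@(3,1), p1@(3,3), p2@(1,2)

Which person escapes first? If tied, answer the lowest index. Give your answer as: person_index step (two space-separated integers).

Answer: 1 2

Derivation:
Step 1: p0:(3,1)->(4,1) | p1:(3,3)->(4,3) | p2:(1,2)->(2,2)
Step 2: p0:(4,1)->(4,2) | p1:(4,3)->(4,4)->EXIT | p2:(2,2)->(3,2)
Step 3: p0:(4,2)->(4,3) | p1:escaped | p2:(3,2)->(4,2)
Step 4: p0:(4,3)->(4,4)->EXIT | p1:escaped | p2:(4,2)->(4,3)
Step 5: p0:escaped | p1:escaped | p2:(4,3)->(4,4)->EXIT
Exit steps: [4, 2, 5]
First to escape: p1 at step 2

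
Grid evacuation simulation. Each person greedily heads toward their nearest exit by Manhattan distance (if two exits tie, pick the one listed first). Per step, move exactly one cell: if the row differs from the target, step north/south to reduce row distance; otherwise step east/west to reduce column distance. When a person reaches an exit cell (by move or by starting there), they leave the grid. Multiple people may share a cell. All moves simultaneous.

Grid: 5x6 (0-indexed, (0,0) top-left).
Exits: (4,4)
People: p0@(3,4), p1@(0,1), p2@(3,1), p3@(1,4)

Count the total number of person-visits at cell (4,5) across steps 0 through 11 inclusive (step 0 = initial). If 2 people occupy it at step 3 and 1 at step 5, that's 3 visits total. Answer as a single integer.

Answer: 0

Derivation:
Step 0: p0@(3,4) p1@(0,1) p2@(3,1) p3@(1,4) -> at (4,5): 0 [-], cum=0
Step 1: p0@ESC p1@(1,1) p2@(4,1) p3@(2,4) -> at (4,5): 0 [-], cum=0
Step 2: p0@ESC p1@(2,1) p2@(4,2) p3@(3,4) -> at (4,5): 0 [-], cum=0
Step 3: p0@ESC p1@(3,1) p2@(4,3) p3@ESC -> at (4,5): 0 [-], cum=0
Step 4: p0@ESC p1@(4,1) p2@ESC p3@ESC -> at (4,5): 0 [-], cum=0
Step 5: p0@ESC p1@(4,2) p2@ESC p3@ESC -> at (4,5): 0 [-], cum=0
Step 6: p0@ESC p1@(4,3) p2@ESC p3@ESC -> at (4,5): 0 [-], cum=0
Step 7: p0@ESC p1@ESC p2@ESC p3@ESC -> at (4,5): 0 [-], cum=0
Total visits = 0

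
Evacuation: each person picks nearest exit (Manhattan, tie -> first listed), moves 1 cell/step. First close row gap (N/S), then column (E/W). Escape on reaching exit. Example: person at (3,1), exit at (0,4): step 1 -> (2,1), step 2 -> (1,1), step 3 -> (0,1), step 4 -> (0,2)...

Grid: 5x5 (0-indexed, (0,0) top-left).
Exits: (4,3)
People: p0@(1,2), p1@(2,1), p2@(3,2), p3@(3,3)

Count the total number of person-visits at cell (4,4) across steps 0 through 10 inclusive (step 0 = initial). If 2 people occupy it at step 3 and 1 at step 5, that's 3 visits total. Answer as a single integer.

Step 0: p0@(1,2) p1@(2,1) p2@(3,2) p3@(3,3) -> at (4,4): 0 [-], cum=0
Step 1: p0@(2,2) p1@(3,1) p2@(4,2) p3@ESC -> at (4,4): 0 [-], cum=0
Step 2: p0@(3,2) p1@(4,1) p2@ESC p3@ESC -> at (4,4): 0 [-], cum=0
Step 3: p0@(4,2) p1@(4,2) p2@ESC p3@ESC -> at (4,4): 0 [-], cum=0
Step 4: p0@ESC p1@ESC p2@ESC p3@ESC -> at (4,4): 0 [-], cum=0
Total visits = 0

Answer: 0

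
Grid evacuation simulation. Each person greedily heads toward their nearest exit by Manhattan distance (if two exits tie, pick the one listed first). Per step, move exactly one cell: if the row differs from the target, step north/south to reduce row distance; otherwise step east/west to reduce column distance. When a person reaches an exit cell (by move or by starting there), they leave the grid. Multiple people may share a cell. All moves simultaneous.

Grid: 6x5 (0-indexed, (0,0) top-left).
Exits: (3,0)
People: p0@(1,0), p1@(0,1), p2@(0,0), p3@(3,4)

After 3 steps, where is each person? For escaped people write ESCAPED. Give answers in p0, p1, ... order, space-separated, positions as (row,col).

Step 1: p0:(1,0)->(2,0) | p1:(0,1)->(1,1) | p2:(0,0)->(1,0) | p3:(3,4)->(3,3)
Step 2: p0:(2,0)->(3,0)->EXIT | p1:(1,1)->(2,1) | p2:(1,0)->(2,0) | p3:(3,3)->(3,2)
Step 3: p0:escaped | p1:(2,1)->(3,1) | p2:(2,0)->(3,0)->EXIT | p3:(3,2)->(3,1)

ESCAPED (3,1) ESCAPED (3,1)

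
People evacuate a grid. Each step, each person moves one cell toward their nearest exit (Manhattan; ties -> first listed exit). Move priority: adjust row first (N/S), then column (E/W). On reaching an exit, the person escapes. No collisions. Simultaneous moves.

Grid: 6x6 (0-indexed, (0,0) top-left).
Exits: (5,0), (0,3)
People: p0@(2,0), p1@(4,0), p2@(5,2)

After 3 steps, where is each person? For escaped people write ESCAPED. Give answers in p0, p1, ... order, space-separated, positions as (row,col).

Step 1: p0:(2,0)->(3,0) | p1:(4,0)->(5,0)->EXIT | p2:(5,2)->(5,1)
Step 2: p0:(3,0)->(4,0) | p1:escaped | p2:(5,1)->(5,0)->EXIT
Step 3: p0:(4,0)->(5,0)->EXIT | p1:escaped | p2:escaped

ESCAPED ESCAPED ESCAPED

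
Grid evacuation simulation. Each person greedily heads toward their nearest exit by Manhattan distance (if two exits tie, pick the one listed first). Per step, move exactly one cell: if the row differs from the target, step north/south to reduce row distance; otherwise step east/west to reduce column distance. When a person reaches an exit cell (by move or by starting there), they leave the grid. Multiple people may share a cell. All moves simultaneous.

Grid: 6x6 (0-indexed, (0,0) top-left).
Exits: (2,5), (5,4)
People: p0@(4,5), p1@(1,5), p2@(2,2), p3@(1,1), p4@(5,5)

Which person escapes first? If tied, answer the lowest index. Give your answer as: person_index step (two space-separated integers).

Step 1: p0:(4,5)->(3,5) | p1:(1,5)->(2,5)->EXIT | p2:(2,2)->(2,3) | p3:(1,1)->(2,1) | p4:(5,5)->(5,4)->EXIT
Step 2: p0:(3,5)->(2,5)->EXIT | p1:escaped | p2:(2,3)->(2,4) | p3:(2,1)->(2,2) | p4:escaped
Step 3: p0:escaped | p1:escaped | p2:(2,4)->(2,5)->EXIT | p3:(2,2)->(2,3) | p4:escaped
Step 4: p0:escaped | p1:escaped | p2:escaped | p3:(2,3)->(2,4) | p4:escaped
Step 5: p0:escaped | p1:escaped | p2:escaped | p3:(2,4)->(2,5)->EXIT | p4:escaped
Exit steps: [2, 1, 3, 5, 1]
First to escape: p1 at step 1

Answer: 1 1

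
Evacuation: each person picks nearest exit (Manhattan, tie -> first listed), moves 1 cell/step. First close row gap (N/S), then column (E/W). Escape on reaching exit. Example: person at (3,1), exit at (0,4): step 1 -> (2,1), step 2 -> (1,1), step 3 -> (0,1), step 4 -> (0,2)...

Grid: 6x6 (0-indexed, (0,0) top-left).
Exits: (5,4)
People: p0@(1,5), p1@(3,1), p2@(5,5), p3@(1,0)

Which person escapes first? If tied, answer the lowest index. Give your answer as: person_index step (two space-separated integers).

Step 1: p0:(1,5)->(2,5) | p1:(3,1)->(4,1) | p2:(5,5)->(5,4)->EXIT | p3:(1,0)->(2,0)
Step 2: p0:(2,5)->(3,5) | p1:(4,1)->(5,1) | p2:escaped | p3:(2,0)->(3,0)
Step 3: p0:(3,5)->(4,5) | p1:(5,1)->(5,2) | p2:escaped | p3:(3,0)->(4,0)
Step 4: p0:(4,5)->(5,5) | p1:(5,2)->(5,3) | p2:escaped | p3:(4,0)->(5,0)
Step 5: p0:(5,5)->(5,4)->EXIT | p1:(5,3)->(5,4)->EXIT | p2:escaped | p3:(5,0)->(5,1)
Step 6: p0:escaped | p1:escaped | p2:escaped | p3:(5,1)->(5,2)
Step 7: p0:escaped | p1:escaped | p2:escaped | p3:(5,2)->(5,3)
Step 8: p0:escaped | p1:escaped | p2:escaped | p3:(5,3)->(5,4)->EXIT
Exit steps: [5, 5, 1, 8]
First to escape: p2 at step 1

Answer: 2 1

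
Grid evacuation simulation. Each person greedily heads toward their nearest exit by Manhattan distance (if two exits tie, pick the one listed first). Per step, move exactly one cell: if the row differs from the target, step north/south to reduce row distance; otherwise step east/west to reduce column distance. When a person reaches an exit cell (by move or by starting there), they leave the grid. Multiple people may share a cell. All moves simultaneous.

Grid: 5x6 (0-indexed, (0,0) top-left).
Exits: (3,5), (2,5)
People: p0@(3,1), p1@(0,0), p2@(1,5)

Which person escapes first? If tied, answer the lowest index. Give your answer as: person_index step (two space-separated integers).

Answer: 2 1

Derivation:
Step 1: p0:(3,1)->(3,2) | p1:(0,0)->(1,0) | p2:(1,5)->(2,5)->EXIT
Step 2: p0:(3,2)->(3,3) | p1:(1,0)->(2,0) | p2:escaped
Step 3: p0:(3,3)->(3,4) | p1:(2,0)->(2,1) | p2:escaped
Step 4: p0:(3,4)->(3,5)->EXIT | p1:(2,1)->(2,2) | p2:escaped
Step 5: p0:escaped | p1:(2,2)->(2,3) | p2:escaped
Step 6: p0:escaped | p1:(2,3)->(2,4) | p2:escaped
Step 7: p0:escaped | p1:(2,4)->(2,5)->EXIT | p2:escaped
Exit steps: [4, 7, 1]
First to escape: p2 at step 1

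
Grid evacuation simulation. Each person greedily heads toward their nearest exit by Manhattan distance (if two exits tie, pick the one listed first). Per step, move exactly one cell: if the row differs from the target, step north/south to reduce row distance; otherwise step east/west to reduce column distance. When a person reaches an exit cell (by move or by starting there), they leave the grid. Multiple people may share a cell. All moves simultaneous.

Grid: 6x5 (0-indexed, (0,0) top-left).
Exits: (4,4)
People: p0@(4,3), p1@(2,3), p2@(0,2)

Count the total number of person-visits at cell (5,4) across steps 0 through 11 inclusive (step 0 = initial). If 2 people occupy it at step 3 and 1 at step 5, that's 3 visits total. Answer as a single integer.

Answer: 0

Derivation:
Step 0: p0@(4,3) p1@(2,3) p2@(0,2) -> at (5,4): 0 [-], cum=0
Step 1: p0@ESC p1@(3,3) p2@(1,2) -> at (5,4): 0 [-], cum=0
Step 2: p0@ESC p1@(4,3) p2@(2,2) -> at (5,4): 0 [-], cum=0
Step 3: p0@ESC p1@ESC p2@(3,2) -> at (5,4): 0 [-], cum=0
Step 4: p0@ESC p1@ESC p2@(4,2) -> at (5,4): 0 [-], cum=0
Step 5: p0@ESC p1@ESC p2@(4,3) -> at (5,4): 0 [-], cum=0
Step 6: p0@ESC p1@ESC p2@ESC -> at (5,4): 0 [-], cum=0
Total visits = 0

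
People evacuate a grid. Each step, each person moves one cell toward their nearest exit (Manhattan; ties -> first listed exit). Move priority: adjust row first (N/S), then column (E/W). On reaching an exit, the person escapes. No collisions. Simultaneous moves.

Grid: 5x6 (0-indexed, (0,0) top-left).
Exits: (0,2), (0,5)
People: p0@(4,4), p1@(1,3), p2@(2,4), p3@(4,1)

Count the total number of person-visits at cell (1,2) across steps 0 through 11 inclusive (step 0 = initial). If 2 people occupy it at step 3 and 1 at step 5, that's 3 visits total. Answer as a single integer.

Step 0: p0@(4,4) p1@(1,3) p2@(2,4) p3@(4,1) -> at (1,2): 0 [-], cum=0
Step 1: p0@(3,4) p1@(0,3) p2@(1,4) p3@(3,1) -> at (1,2): 0 [-], cum=0
Step 2: p0@(2,4) p1@ESC p2@(0,4) p3@(2,1) -> at (1,2): 0 [-], cum=0
Step 3: p0@(1,4) p1@ESC p2@ESC p3@(1,1) -> at (1,2): 0 [-], cum=0
Step 4: p0@(0,4) p1@ESC p2@ESC p3@(0,1) -> at (1,2): 0 [-], cum=0
Step 5: p0@ESC p1@ESC p2@ESC p3@ESC -> at (1,2): 0 [-], cum=0
Total visits = 0

Answer: 0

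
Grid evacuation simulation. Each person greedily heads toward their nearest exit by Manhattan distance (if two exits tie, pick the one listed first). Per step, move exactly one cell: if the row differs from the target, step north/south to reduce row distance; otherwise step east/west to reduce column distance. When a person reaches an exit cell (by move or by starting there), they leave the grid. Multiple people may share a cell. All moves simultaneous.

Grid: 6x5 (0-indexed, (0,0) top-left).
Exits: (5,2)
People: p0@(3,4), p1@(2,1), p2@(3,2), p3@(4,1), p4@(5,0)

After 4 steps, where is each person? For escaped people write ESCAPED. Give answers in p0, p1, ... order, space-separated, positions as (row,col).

Step 1: p0:(3,4)->(4,4) | p1:(2,1)->(3,1) | p2:(3,2)->(4,2) | p3:(4,1)->(5,1) | p4:(5,0)->(5,1)
Step 2: p0:(4,4)->(5,4) | p1:(3,1)->(4,1) | p2:(4,2)->(5,2)->EXIT | p3:(5,1)->(5,2)->EXIT | p4:(5,1)->(5,2)->EXIT
Step 3: p0:(5,4)->(5,3) | p1:(4,1)->(5,1) | p2:escaped | p3:escaped | p4:escaped
Step 4: p0:(5,3)->(5,2)->EXIT | p1:(5,1)->(5,2)->EXIT | p2:escaped | p3:escaped | p4:escaped

ESCAPED ESCAPED ESCAPED ESCAPED ESCAPED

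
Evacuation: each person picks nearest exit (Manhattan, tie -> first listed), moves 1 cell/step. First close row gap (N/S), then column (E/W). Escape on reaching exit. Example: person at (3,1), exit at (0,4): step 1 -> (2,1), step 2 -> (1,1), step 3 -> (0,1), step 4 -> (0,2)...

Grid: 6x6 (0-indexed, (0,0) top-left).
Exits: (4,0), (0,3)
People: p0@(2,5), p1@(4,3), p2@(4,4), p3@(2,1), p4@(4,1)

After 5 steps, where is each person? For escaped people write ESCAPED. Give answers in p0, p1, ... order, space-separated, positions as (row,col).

Step 1: p0:(2,5)->(1,5) | p1:(4,3)->(4,2) | p2:(4,4)->(4,3) | p3:(2,1)->(3,1) | p4:(4,1)->(4,0)->EXIT
Step 2: p0:(1,5)->(0,5) | p1:(4,2)->(4,1) | p2:(4,3)->(4,2) | p3:(3,1)->(4,1) | p4:escaped
Step 3: p0:(0,5)->(0,4) | p1:(4,1)->(4,0)->EXIT | p2:(4,2)->(4,1) | p3:(4,1)->(4,0)->EXIT | p4:escaped
Step 4: p0:(0,4)->(0,3)->EXIT | p1:escaped | p2:(4,1)->(4,0)->EXIT | p3:escaped | p4:escaped

ESCAPED ESCAPED ESCAPED ESCAPED ESCAPED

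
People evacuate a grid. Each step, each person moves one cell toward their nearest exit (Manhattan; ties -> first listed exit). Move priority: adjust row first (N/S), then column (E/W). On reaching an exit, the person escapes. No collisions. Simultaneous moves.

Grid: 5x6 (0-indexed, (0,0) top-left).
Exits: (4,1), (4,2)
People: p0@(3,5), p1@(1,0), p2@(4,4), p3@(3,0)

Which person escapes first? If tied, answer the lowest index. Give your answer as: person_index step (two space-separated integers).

Answer: 2 2

Derivation:
Step 1: p0:(3,5)->(4,5) | p1:(1,0)->(2,0) | p2:(4,4)->(4,3) | p3:(3,0)->(4,0)
Step 2: p0:(4,5)->(4,4) | p1:(2,0)->(3,0) | p2:(4,3)->(4,2)->EXIT | p3:(4,0)->(4,1)->EXIT
Step 3: p0:(4,4)->(4,3) | p1:(3,0)->(4,0) | p2:escaped | p3:escaped
Step 4: p0:(4,3)->(4,2)->EXIT | p1:(4,0)->(4,1)->EXIT | p2:escaped | p3:escaped
Exit steps: [4, 4, 2, 2]
First to escape: p2 at step 2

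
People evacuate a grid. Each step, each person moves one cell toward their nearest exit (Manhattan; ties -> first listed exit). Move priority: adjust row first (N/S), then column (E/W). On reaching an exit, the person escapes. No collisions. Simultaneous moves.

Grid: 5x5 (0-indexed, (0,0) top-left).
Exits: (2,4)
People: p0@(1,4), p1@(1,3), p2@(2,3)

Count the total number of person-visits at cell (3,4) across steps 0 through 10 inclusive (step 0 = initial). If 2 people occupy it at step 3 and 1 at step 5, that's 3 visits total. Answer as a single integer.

Step 0: p0@(1,4) p1@(1,3) p2@(2,3) -> at (3,4): 0 [-], cum=0
Step 1: p0@ESC p1@(2,3) p2@ESC -> at (3,4): 0 [-], cum=0
Step 2: p0@ESC p1@ESC p2@ESC -> at (3,4): 0 [-], cum=0
Total visits = 0

Answer: 0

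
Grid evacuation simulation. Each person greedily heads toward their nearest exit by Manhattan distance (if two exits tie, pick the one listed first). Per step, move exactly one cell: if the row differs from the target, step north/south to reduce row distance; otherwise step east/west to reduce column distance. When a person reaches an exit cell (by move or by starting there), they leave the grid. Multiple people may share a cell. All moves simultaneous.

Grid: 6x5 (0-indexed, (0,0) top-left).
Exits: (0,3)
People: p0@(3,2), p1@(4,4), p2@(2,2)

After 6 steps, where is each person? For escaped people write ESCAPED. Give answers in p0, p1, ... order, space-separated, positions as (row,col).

Step 1: p0:(3,2)->(2,2) | p1:(4,4)->(3,4) | p2:(2,2)->(1,2)
Step 2: p0:(2,2)->(1,2) | p1:(3,4)->(2,4) | p2:(1,2)->(0,2)
Step 3: p0:(1,2)->(0,2) | p1:(2,4)->(1,4) | p2:(0,2)->(0,3)->EXIT
Step 4: p0:(0,2)->(0,3)->EXIT | p1:(1,4)->(0,4) | p2:escaped
Step 5: p0:escaped | p1:(0,4)->(0,3)->EXIT | p2:escaped

ESCAPED ESCAPED ESCAPED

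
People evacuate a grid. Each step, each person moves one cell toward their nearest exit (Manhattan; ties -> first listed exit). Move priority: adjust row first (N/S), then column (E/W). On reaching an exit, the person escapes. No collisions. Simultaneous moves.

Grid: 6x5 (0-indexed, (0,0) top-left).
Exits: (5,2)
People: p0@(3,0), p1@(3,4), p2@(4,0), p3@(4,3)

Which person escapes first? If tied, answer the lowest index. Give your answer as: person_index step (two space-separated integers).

Step 1: p0:(3,0)->(4,0) | p1:(3,4)->(4,4) | p2:(4,0)->(5,0) | p3:(4,3)->(5,3)
Step 2: p0:(4,0)->(5,0) | p1:(4,4)->(5,4) | p2:(5,0)->(5,1) | p3:(5,3)->(5,2)->EXIT
Step 3: p0:(5,0)->(5,1) | p1:(5,4)->(5,3) | p2:(5,1)->(5,2)->EXIT | p3:escaped
Step 4: p0:(5,1)->(5,2)->EXIT | p1:(5,3)->(5,2)->EXIT | p2:escaped | p3:escaped
Exit steps: [4, 4, 3, 2]
First to escape: p3 at step 2

Answer: 3 2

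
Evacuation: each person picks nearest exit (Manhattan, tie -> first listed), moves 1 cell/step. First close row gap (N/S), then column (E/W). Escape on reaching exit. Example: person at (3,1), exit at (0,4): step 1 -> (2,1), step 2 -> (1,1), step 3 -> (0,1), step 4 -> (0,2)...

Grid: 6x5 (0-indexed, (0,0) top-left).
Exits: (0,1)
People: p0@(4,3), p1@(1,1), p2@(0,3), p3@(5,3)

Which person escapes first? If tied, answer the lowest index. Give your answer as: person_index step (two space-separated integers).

Step 1: p0:(4,3)->(3,3) | p1:(1,1)->(0,1)->EXIT | p2:(0,3)->(0,2) | p3:(5,3)->(4,3)
Step 2: p0:(3,3)->(2,3) | p1:escaped | p2:(0,2)->(0,1)->EXIT | p3:(4,3)->(3,3)
Step 3: p0:(2,3)->(1,3) | p1:escaped | p2:escaped | p3:(3,3)->(2,3)
Step 4: p0:(1,3)->(0,3) | p1:escaped | p2:escaped | p3:(2,3)->(1,3)
Step 5: p0:(0,3)->(0,2) | p1:escaped | p2:escaped | p3:(1,3)->(0,3)
Step 6: p0:(0,2)->(0,1)->EXIT | p1:escaped | p2:escaped | p3:(0,3)->(0,2)
Step 7: p0:escaped | p1:escaped | p2:escaped | p3:(0,2)->(0,1)->EXIT
Exit steps: [6, 1, 2, 7]
First to escape: p1 at step 1

Answer: 1 1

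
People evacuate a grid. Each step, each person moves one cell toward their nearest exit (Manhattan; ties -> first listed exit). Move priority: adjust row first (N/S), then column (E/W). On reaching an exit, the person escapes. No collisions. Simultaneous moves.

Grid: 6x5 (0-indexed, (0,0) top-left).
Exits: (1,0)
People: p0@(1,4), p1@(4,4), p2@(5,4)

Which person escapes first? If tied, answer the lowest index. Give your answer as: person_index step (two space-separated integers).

Step 1: p0:(1,4)->(1,3) | p1:(4,4)->(3,4) | p2:(5,4)->(4,4)
Step 2: p0:(1,3)->(1,2) | p1:(3,4)->(2,4) | p2:(4,4)->(3,4)
Step 3: p0:(1,2)->(1,1) | p1:(2,4)->(1,4) | p2:(3,4)->(2,4)
Step 4: p0:(1,1)->(1,0)->EXIT | p1:(1,4)->(1,3) | p2:(2,4)->(1,4)
Step 5: p0:escaped | p1:(1,3)->(1,2) | p2:(1,4)->(1,3)
Step 6: p0:escaped | p1:(1,2)->(1,1) | p2:(1,3)->(1,2)
Step 7: p0:escaped | p1:(1,1)->(1,0)->EXIT | p2:(1,2)->(1,1)
Step 8: p0:escaped | p1:escaped | p2:(1,1)->(1,0)->EXIT
Exit steps: [4, 7, 8]
First to escape: p0 at step 4

Answer: 0 4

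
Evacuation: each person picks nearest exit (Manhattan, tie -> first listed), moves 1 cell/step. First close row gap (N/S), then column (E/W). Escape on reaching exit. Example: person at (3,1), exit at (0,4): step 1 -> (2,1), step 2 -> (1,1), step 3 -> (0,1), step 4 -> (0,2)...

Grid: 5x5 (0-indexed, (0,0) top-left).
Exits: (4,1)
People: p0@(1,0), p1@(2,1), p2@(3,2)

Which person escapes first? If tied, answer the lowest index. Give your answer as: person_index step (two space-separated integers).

Step 1: p0:(1,0)->(2,0) | p1:(2,1)->(3,1) | p2:(3,2)->(4,2)
Step 2: p0:(2,0)->(3,0) | p1:(3,1)->(4,1)->EXIT | p2:(4,2)->(4,1)->EXIT
Step 3: p0:(3,0)->(4,0) | p1:escaped | p2:escaped
Step 4: p0:(4,0)->(4,1)->EXIT | p1:escaped | p2:escaped
Exit steps: [4, 2, 2]
First to escape: p1 at step 2

Answer: 1 2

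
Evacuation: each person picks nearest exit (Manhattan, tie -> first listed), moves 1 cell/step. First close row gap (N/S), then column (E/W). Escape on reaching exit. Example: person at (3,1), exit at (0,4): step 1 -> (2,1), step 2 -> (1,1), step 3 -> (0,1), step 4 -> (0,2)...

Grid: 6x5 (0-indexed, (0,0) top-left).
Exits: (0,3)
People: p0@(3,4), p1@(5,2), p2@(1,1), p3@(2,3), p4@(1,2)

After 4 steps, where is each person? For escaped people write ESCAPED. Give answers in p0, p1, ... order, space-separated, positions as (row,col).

Step 1: p0:(3,4)->(2,4) | p1:(5,2)->(4,2) | p2:(1,1)->(0,1) | p3:(2,3)->(1,3) | p4:(1,2)->(0,2)
Step 2: p0:(2,4)->(1,4) | p1:(4,2)->(3,2) | p2:(0,1)->(0,2) | p3:(1,3)->(0,3)->EXIT | p4:(0,2)->(0,3)->EXIT
Step 3: p0:(1,4)->(0,4) | p1:(3,2)->(2,2) | p2:(0,2)->(0,3)->EXIT | p3:escaped | p4:escaped
Step 4: p0:(0,4)->(0,3)->EXIT | p1:(2,2)->(1,2) | p2:escaped | p3:escaped | p4:escaped

ESCAPED (1,2) ESCAPED ESCAPED ESCAPED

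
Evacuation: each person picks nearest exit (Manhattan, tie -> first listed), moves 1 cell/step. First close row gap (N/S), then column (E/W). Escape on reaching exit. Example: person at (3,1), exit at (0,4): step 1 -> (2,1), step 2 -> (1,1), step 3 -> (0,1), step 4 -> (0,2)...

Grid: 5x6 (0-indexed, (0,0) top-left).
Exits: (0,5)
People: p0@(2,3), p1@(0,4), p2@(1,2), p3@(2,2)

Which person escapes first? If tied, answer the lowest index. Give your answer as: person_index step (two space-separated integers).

Step 1: p0:(2,3)->(1,3) | p1:(0,4)->(0,5)->EXIT | p2:(1,2)->(0,2) | p3:(2,2)->(1,2)
Step 2: p0:(1,3)->(0,3) | p1:escaped | p2:(0,2)->(0,3) | p3:(1,2)->(0,2)
Step 3: p0:(0,3)->(0,4) | p1:escaped | p2:(0,3)->(0,4) | p3:(0,2)->(0,3)
Step 4: p0:(0,4)->(0,5)->EXIT | p1:escaped | p2:(0,4)->(0,5)->EXIT | p3:(0,3)->(0,4)
Step 5: p0:escaped | p1:escaped | p2:escaped | p3:(0,4)->(0,5)->EXIT
Exit steps: [4, 1, 4, 5]
First to escape: p1 at step 1

Answer: 1 1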